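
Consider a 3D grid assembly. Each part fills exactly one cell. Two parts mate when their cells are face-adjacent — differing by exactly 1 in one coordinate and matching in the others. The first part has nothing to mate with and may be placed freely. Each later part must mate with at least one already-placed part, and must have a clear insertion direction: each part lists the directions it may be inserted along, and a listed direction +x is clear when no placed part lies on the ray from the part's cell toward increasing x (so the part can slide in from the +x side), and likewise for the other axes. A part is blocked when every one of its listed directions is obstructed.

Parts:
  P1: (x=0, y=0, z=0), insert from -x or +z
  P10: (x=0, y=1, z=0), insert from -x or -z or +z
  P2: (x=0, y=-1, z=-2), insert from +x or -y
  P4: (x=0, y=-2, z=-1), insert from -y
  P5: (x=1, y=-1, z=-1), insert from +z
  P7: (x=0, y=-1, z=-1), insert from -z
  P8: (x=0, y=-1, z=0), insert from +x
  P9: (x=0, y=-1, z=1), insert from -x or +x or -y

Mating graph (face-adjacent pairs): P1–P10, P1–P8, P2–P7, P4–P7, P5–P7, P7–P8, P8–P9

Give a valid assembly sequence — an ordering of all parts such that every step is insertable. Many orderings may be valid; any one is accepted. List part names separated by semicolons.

1. P4@(0, -2, -1) [-y clear] — {P4}
2. P7@(0, -1, -1) [-z clear] — {P4, P7}
3. P5@(1, -1, -1) [+z clear] — {P4, P5, P7}
4. P8@(0, -1, 0) [+x clear] — {P4, P5, P7, P8}
5. P1@(0, 0, 0) [-x clear] — {P1, P4, P5, P7, P8}
6. P10@(0, 1, 0) [-x clear] — {P1, P10, P4, P5, P7, P8}
7. P9@(0, -1, 1) [-x clear] — {P1, P10, P4, P5, P7, P8, P9}
8. P2@(0, -1, -2) [+x clear] — {P1, P10, P2, P4, P5, P7, P8, P9}

P4; P7; P5; P8; P1; P10; P9; P2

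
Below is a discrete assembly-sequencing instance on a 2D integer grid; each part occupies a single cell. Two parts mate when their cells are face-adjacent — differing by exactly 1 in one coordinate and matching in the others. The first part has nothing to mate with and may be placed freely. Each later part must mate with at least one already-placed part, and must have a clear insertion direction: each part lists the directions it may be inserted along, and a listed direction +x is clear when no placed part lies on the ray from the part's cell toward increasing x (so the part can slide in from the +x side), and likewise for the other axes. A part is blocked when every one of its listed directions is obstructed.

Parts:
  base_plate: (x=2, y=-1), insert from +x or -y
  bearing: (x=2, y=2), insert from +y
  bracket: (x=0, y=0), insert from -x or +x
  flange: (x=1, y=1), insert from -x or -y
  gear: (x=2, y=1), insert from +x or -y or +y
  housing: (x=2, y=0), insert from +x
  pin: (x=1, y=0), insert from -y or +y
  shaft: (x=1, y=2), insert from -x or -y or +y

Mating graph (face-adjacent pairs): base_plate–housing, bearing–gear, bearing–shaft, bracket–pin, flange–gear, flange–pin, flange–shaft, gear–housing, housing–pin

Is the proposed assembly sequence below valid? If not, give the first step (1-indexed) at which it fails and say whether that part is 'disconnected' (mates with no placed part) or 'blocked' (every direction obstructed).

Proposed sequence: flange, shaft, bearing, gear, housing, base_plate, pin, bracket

1. flange@(1, 1) [-x clear] — {flange}
2. shaft@(1, 2) [-x clear] — {flange, shaft}
3. bearing@(2, 2) [+y clear] — {bearing, flange, shaft}
4. gear@(2, 1) [+x clear] — {bearing, flange, gear, shaft}
5. housing@(2, 0) [+x clear] — {bearing, flange, gear, housing, shaft}
6. base_plate@(2, -1) [+x clear] — {base_plate, bearing, flange, gear, housing, shaft}
7. pin@(1, 0) [-y clear] — {base_plate, bearing, flange, gear, housing, pin, shaft}
8. bracket@(0, 0) [-x clear] — {base_plate, bearing, bracket, flange, gear, housing, pin, shaft}

Valid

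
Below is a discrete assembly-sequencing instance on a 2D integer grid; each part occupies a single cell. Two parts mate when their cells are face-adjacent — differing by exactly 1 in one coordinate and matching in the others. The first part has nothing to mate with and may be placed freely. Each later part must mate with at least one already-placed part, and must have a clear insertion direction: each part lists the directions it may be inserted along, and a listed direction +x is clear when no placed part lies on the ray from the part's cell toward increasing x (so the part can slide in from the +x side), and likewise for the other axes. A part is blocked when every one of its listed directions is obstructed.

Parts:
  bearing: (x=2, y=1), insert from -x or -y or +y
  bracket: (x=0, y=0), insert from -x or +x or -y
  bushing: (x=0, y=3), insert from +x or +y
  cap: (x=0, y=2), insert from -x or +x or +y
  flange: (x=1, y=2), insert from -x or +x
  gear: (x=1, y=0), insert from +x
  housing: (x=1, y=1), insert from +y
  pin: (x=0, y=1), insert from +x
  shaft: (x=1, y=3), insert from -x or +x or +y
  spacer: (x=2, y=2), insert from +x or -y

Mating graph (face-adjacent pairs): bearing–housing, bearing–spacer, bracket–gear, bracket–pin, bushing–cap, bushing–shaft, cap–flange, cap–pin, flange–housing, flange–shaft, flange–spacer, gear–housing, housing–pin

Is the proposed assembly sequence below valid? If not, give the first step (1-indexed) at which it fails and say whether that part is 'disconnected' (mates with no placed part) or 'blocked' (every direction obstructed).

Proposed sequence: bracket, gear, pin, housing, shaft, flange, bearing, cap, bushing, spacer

1. bracket@(0, 0) [-x clear] — {bracket}
2. gear@(1, 0) [+x clear] — {bracket, gear}
3. pin@(0, 1) [+x clear] — {bracket, gear, pin}
4. housing@(1, 1) [+y clear] — {bracket, gear, housing, pin}
5. shaft@(1, 3) — no placed neighbour ⇒ disconnected

Invalid at step 5 (disconnected)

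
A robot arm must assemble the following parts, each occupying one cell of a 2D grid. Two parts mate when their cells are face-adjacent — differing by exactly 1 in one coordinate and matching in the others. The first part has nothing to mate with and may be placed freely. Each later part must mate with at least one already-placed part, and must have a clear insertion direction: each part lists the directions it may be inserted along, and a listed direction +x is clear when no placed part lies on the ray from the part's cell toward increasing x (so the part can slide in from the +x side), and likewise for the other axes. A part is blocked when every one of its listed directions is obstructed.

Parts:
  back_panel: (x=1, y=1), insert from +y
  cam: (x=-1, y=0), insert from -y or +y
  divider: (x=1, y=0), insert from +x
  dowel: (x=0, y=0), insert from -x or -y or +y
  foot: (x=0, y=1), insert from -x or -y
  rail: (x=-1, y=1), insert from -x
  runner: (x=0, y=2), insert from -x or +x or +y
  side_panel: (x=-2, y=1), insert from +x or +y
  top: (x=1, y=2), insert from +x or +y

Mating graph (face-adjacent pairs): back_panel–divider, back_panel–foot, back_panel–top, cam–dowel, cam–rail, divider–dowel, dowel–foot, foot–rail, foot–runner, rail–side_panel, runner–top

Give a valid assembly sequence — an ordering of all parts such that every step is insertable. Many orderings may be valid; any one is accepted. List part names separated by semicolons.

1. back_panel@(1, 1) [+y clear] — {back_panel}
2. top@(1, 2) [+x clear] — {back_panel, top}
3. runner@(0, 2) [-x clear] — {back_panel, runner, top}
4. foot@(0, 1) [-x clear] — {back_panel, foot, runner, top}
5. dowel@(0, 0) [-x clear] — {back_panel, dowel, foot, runner, top}
6. cam@(-1, 0) [-y clear] — {back_panel, cam, dowel, foot, runner, top}
7. rail@(-1, 1) [-x clear] — {back_panel, cam, dowel, foot, rail, runner, top}
8. side_panel@(-2, 1) [+y clear] — {back_panel, cam, dowel, foot, rail, runner, side_panel, top}
9. divider@(1, 0) [+x clear] — {back_panel, cam, divider, dowel, foot, rail, runner, side_panel, top}

back_panel; top; runner; foot; dowel; cam; rail; side_panel; divider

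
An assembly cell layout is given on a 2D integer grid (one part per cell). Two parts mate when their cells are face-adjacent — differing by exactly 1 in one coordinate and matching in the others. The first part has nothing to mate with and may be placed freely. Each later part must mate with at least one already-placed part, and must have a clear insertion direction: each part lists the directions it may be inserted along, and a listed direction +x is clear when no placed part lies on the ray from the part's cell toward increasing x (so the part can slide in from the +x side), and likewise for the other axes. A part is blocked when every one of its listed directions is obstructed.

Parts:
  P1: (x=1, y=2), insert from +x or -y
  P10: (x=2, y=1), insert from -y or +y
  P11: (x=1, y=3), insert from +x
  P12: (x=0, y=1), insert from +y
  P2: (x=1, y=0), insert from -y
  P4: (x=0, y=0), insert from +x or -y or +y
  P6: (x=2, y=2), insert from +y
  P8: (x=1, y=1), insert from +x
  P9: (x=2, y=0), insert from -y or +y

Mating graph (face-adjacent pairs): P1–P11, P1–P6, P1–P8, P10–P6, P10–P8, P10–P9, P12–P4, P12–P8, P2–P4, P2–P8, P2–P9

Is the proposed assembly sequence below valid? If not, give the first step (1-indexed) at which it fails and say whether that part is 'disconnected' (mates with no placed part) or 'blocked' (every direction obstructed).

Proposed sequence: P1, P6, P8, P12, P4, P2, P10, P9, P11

Valid

1. P1@(1, 2) [+x clear] — {P1}
2. P6@(2, 2) [+y clear] — {P1, P6}
3. P8@(1, 1) [+x clear] — {P1, P6, P8}
4. P12@(0, 1) [+y clear] — {P1, P12, P6, P8}
5. P4@(0, 0) [+x clear] — {P1, P12, P4, P6, P8}
6. P2@(1, 0) [-y clear] — {P1, P12, P2, P4, P6, P8}
7. P10@(2, 1) [-y clear] — {P1, P10, P12, P2, P4, P6, P8}
8. P9@(2, 0) [-y clear] — {P1, P10, P12, P2, P4, P6, P8, P9}
9. P11@(1, 3) [+x clear] — {P1, P10, P11, P12, P2, P4, P6, P8, P9}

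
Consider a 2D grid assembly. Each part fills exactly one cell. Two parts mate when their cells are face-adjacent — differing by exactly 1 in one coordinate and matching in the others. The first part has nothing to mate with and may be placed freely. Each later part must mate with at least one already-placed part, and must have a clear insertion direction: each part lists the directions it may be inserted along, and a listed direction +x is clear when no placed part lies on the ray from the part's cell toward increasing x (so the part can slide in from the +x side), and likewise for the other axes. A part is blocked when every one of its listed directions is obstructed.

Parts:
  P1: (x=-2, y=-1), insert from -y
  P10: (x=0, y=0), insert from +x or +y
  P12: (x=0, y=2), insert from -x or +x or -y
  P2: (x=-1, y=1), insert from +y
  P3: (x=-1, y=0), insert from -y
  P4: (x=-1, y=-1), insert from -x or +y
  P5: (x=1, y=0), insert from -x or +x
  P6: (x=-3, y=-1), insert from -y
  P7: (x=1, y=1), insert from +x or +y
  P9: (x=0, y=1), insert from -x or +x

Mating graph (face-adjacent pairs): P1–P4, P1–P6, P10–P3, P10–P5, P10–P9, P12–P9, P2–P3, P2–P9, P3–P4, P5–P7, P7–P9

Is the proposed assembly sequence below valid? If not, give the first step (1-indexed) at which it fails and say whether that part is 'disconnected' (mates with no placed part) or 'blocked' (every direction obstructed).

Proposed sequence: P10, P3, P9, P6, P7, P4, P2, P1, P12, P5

1. P10@(0, 0) [+x clear] — {P10}
2. P3@(-1, 0) [-y clear] — {P10, P3}
3. P9@(0, 1) [-x clear] — {P10, P3, P9}
4. P6@(-3, -1) — no placed neighbour ⇒ disconnected

Invalid at step 4 (disconnected)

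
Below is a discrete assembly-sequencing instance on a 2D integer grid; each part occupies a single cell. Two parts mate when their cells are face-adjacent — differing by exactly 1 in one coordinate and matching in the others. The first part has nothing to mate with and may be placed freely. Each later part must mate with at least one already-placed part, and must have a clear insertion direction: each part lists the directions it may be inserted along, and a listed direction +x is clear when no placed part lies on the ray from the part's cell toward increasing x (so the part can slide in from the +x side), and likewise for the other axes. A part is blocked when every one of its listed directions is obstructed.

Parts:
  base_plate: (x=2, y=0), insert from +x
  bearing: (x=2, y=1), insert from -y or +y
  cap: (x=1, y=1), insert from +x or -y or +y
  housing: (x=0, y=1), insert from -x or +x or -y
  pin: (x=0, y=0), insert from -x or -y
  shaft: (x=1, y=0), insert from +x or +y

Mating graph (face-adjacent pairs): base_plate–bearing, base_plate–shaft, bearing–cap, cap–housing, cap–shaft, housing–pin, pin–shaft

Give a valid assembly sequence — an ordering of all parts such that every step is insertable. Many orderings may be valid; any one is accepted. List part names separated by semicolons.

cap; housing; shaft; pin; bearing; base_plate

1. cap@(1, 1) [+x clear] — {cap}
2. housing@(0, 1) [-x clear] — {cap, housing}
3. shaft@(1, 0) [+x clear] — {cap, housing, shaft}
4. pin@(0, 0) [-x clear] — {cap, housing, pin, shaft}
5. bearing@(2, 1) [-y clear] — {bearing, cap, housing, pin, shaft}
6. base_plate@(2, 0) [+x clear] — {base_plate, bearing, cap, housing, pin, shaft}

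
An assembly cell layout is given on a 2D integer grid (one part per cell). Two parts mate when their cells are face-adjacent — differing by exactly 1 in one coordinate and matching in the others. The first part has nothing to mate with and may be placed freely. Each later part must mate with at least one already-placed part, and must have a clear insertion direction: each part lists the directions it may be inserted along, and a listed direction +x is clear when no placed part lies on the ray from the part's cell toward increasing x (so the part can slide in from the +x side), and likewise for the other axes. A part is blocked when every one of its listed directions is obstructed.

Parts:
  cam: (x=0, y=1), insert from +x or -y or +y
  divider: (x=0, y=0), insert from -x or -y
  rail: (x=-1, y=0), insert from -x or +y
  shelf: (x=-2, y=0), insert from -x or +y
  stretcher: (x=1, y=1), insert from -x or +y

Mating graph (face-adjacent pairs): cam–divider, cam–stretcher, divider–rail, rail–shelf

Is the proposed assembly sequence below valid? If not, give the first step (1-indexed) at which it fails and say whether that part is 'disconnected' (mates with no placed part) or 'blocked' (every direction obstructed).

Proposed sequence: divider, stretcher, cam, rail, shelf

1. divider@(0, 0) [-x clear] — {divider}
2. stretcher@(1, 1) — no placed neighbour ⇒ disconnected

Invalid at step 2 (disconnected)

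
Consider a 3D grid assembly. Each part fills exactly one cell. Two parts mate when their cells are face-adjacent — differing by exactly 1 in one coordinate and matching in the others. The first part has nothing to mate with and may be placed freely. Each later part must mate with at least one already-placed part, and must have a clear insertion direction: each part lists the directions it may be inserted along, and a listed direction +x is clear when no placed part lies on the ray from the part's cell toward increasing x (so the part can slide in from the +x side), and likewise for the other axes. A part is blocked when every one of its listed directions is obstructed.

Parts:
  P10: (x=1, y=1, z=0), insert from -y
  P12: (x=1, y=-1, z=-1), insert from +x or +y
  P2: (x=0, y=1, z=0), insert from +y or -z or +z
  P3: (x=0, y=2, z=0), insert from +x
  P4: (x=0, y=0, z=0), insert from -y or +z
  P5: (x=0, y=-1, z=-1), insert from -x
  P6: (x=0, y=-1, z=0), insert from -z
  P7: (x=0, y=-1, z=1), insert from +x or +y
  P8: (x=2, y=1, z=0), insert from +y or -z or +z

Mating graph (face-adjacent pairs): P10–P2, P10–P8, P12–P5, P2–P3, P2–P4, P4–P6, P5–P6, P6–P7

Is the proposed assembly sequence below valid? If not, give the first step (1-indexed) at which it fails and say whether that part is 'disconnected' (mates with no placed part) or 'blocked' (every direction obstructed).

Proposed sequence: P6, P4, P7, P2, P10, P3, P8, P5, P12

1. P6@(0, -1, 0) [-z clear] — {P6}
2. P4@(0, 0, 0) [+z clear] — {P4, P6}
3. P7@(0, -1, 1) [+x clear] — {P4, P6, P7}
4. P2@(0, 1, 0) [+y clear] — {P2, P4, P6, P7}
5. P10@(1, 1, 0) [-y clear] — {P10, P2, P4, P6, P7}
6. P3@(0, 2, 0) [+x clear] — {P10, P2, P3, P4, P6, P7}
7. P8@(2, 1, 0) [+y clear] — {P10, P2, P3, P4, P6, P7, P8}
8. P5@(0, -1, -1) [-x clear] — {P10, P2, P3, P4, P5, P6, P7, P8}
9. P12@(1, -1, -1) [+x clear] — {P10, P12, P2, P3, P4, P5, P6, P7, P8}

Valid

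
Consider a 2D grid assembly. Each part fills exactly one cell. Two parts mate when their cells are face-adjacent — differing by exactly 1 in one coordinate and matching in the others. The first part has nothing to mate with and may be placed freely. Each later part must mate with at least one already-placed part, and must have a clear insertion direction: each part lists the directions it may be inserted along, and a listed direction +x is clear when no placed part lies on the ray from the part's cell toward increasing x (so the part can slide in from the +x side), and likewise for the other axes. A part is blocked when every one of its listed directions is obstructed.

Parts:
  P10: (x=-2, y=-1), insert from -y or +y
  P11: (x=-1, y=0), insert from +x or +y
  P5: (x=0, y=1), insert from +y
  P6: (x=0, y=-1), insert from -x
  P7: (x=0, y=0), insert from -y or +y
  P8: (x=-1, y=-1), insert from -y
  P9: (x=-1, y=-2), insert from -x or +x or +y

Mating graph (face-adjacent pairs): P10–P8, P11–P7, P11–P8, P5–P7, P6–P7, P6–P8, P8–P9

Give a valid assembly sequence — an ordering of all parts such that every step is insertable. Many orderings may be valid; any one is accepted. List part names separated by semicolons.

1. P7@(0, 0) [-y clear] — {P7}
2. P11@(-1, 0) [+y clear] — {P11, P7}
3. P5@(0, 1) [+y clear] — {P11, P5, P7}
4. P6@(0, -1) [-x clear] — {P11, P5, P6, P7}
5. P8@(-1, -1) [-y clear] — {P11, P5, P6, P7, P8}
6. P9@(-1, -2) [-x clear] — {P11, P5, P6, P7, P8, P9}
7. P10@(-2, -1) [-y clear] — {P10, P11, P5, P6, P7, P8, P9}

P7; P11; P5; P6; P8; P9; P10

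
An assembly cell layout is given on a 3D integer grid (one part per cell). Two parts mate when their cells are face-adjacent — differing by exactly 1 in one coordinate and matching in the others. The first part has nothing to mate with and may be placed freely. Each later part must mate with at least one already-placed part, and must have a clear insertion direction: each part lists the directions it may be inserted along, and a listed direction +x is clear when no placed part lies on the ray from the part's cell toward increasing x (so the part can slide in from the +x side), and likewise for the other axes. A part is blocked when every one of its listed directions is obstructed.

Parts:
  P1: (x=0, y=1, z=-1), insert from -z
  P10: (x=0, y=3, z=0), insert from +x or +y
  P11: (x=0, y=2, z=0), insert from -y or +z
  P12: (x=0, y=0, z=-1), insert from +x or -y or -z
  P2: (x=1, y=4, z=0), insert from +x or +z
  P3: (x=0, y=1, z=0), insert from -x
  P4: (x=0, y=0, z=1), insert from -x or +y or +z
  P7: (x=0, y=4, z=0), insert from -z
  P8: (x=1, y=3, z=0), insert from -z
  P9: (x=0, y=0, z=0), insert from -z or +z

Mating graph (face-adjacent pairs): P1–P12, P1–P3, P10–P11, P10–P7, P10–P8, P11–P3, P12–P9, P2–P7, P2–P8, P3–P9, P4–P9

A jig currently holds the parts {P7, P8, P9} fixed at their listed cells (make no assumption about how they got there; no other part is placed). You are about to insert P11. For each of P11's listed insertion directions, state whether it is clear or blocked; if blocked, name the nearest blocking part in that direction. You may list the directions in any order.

+z: clear; -y: blocked by P9

-y: nearest on ray is P9@(0, 0, 0) ⇒ blocked
+z: ray from P11(0, 2, 0) has no placed part ⇒ clear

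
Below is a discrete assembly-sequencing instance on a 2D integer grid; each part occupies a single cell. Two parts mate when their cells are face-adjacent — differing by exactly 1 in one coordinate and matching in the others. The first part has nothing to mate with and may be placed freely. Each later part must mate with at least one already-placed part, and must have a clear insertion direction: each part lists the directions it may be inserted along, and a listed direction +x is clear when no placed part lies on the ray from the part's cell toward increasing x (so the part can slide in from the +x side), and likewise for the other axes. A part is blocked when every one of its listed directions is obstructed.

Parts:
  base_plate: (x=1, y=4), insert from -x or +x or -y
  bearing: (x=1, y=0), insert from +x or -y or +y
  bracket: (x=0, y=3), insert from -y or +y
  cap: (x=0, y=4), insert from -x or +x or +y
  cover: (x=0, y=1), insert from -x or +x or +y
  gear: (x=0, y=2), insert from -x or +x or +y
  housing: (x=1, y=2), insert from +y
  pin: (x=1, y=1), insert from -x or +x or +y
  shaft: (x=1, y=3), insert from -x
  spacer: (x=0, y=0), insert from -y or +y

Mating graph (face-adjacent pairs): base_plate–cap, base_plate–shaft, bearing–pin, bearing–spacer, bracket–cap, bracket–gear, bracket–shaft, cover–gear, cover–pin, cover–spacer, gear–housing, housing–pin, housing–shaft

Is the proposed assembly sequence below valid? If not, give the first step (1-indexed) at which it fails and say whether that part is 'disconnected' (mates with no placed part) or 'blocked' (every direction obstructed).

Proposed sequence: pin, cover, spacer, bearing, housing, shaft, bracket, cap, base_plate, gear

Valid

1. pin@(1, 1) [-x clear] — {pin}
2. cover@(0, 1) [-x clear] — {cover, pin}
3. spacer@(0, 0) [-y clear] — {cover, pin, spacer}
4. bearing@(1, 0) [+x clear] — {bearing, cover, pin, spacer}
5. housing@(1, 2) [+y clear] — {bearing, cover, housing, pin, spacer}
6. shaft@(1, 3) [-x clear] — {bearing, cover, housing, pin, shaft, spacer}
7. bracket@(0, 3) [+y clear] — {bearing, bracket, cover, housing, pin, shaft, spacer}
8. cap@(0, 4) [-x clear] — {bearing, bracket, cap, cover, housing, pin, shaft, spacer}
9. base_plate@(1, 4) [+x clear] — {base_plate, bearing, bracket, cap, cover, housing, pin, shaft, spacer}
10. gear@(0, 2) [-x clear] — {base_plate, bearing, bracket, cap, cover, gear, housing, pin, shaft, spacer}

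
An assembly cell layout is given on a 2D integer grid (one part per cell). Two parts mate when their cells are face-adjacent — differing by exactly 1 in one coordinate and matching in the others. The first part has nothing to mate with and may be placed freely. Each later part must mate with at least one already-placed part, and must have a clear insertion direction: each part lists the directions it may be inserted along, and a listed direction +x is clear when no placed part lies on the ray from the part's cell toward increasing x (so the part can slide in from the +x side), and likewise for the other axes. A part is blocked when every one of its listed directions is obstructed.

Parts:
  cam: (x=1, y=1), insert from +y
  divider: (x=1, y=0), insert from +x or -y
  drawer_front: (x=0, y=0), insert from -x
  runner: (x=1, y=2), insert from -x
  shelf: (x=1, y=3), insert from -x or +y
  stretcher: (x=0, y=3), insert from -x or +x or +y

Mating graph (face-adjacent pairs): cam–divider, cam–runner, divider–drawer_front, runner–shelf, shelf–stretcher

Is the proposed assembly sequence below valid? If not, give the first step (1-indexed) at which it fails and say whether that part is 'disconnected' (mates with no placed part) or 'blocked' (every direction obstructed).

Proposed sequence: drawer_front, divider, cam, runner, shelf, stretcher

1. drawer_front@(0, 0) [-x clear] — {drawer_front}
2. divider@(1, 0) [+x clear] — {divider, drawer_front}
3. cam@(1, 1) [+y clear] — {cam, divider, drawer_front}
4. runner@(1, 2) [-x clear] — {cam, divider, drawer_front, runner}
5. shelf@(1, 3) [-x clear] — {cam, divider, drawer_front, runner, shelf}
6. stretcher@(0, 3) [-x clear] — {cam, divider, drawer_front, runner, shelf, stretcher}

Valid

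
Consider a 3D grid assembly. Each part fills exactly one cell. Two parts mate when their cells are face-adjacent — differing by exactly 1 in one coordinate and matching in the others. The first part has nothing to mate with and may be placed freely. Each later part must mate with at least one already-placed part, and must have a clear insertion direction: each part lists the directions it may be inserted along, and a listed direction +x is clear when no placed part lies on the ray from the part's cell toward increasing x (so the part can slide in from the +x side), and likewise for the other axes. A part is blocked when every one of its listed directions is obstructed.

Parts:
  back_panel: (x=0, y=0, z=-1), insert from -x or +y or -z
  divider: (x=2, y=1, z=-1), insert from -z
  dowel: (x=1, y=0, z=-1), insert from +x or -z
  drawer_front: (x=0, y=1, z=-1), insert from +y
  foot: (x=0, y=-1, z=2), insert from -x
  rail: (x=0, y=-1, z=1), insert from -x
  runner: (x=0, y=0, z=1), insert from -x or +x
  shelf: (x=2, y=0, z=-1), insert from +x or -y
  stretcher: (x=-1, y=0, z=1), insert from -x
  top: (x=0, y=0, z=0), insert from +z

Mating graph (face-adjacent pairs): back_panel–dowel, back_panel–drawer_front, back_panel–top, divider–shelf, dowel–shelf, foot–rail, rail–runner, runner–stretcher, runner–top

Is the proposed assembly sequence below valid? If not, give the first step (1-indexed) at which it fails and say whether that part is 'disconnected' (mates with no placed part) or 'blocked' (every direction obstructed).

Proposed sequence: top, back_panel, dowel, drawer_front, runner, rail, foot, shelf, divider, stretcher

1. top@(0, 0, 0) [+z clear] — {top}
2. back_panel@(0, 0, -1) [-x clear] — {back_panel, top}
3. dowel@(1, 0, -1) [+x clear] — {back_panel, dowel, top}
4. drawer_front@(0, 1, -1) [+y clear] — {back_panel, dowel, drawer_front, top}
5. runner@(0, 0, 1) [-x clear] — {back_panel, dowel, drawer_front, runner, top}
6. rail@(0, -1, 1) [-x clear] — {back_panel, dowel, drawer_front, rail, runner, top}
7. foot@(0, -1, 2) [-x clear] — {back_panel, dowel, drawer_front, foot, rail, runner, top}
8. shelf@(2, 0, -1) [+x clear] — {back_panel, dowel, drawer_front, foot, rail, runner, shelf, top}
9. divider@(2, 1, -1) [-z clear] — {back_panel, divider, dowel, drawer_front, foot, rail, runner, shelf, top}
10. stretcher@(-1, 0, 1) [-x clear] — {back_panel, divider, dowel, drawer_front, foot, rail, runner, shelf, stretcher, top}

Valid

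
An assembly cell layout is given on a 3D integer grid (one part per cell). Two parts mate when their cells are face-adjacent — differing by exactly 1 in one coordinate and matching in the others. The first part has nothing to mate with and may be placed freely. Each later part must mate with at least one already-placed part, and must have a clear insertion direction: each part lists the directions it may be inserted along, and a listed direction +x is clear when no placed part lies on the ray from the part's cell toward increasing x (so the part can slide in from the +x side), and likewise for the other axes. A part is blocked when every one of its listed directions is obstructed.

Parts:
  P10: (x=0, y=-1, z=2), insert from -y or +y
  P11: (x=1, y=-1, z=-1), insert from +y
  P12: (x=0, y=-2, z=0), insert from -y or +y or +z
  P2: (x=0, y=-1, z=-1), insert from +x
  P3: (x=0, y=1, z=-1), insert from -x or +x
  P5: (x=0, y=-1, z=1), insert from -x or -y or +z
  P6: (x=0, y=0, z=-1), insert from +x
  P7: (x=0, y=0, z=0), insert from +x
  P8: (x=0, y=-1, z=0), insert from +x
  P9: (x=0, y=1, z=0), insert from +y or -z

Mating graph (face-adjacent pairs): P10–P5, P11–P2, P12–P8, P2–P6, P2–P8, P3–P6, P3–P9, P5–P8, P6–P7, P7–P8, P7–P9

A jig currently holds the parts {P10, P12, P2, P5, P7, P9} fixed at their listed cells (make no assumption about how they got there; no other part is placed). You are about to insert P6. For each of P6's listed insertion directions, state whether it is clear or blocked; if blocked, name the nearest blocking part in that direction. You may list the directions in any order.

+x: ray from P6(0, 0, -1) has no placed part ⇒ clear

+x: clear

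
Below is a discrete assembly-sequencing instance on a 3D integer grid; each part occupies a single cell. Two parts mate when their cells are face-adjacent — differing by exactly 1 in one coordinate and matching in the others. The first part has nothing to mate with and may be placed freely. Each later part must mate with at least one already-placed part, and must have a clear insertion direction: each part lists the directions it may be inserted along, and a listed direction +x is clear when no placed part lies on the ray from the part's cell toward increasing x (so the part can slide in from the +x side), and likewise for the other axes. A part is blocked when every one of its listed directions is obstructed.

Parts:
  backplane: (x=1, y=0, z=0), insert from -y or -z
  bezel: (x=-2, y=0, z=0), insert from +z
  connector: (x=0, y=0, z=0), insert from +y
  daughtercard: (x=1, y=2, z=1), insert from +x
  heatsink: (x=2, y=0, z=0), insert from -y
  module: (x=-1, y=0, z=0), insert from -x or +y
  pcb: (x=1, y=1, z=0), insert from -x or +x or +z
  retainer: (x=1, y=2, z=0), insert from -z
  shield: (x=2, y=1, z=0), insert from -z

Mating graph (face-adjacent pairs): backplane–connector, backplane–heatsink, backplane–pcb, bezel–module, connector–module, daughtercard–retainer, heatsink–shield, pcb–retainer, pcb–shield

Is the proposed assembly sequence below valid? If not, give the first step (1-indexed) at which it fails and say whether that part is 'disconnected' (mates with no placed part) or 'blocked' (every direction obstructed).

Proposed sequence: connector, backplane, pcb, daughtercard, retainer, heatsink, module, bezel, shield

Invalid at step 4 (disconnected)

1. connector@(0, 0, 0) [+y clear] — {connector}
2. backplane@(1, 0, 0) [-y clear] — {backplane, connector}
3. pcb@(1, 1, 0) [-x clear] — {backplane, connector, pcb}
4. daughtercard@(1, 2, 1) — no placed neighbour ⇒ disconnected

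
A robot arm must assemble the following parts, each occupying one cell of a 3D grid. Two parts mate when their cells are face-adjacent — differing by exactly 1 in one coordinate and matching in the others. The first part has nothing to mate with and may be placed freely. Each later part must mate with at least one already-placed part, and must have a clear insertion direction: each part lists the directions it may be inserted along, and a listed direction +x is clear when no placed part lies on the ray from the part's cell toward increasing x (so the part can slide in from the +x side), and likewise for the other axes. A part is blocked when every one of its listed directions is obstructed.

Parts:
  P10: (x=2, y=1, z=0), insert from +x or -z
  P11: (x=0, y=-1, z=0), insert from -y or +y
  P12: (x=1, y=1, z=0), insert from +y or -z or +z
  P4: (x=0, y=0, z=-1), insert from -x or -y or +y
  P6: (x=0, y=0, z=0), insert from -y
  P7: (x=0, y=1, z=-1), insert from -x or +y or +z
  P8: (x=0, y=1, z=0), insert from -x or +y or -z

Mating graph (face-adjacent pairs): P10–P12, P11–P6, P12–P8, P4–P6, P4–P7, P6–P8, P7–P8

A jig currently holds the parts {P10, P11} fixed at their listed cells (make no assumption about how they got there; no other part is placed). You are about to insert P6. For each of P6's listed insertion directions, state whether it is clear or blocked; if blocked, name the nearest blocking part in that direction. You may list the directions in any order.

-y: blocked by P11

-y: nearest on ray is P11@(0, -1, 0) ⇒ blocked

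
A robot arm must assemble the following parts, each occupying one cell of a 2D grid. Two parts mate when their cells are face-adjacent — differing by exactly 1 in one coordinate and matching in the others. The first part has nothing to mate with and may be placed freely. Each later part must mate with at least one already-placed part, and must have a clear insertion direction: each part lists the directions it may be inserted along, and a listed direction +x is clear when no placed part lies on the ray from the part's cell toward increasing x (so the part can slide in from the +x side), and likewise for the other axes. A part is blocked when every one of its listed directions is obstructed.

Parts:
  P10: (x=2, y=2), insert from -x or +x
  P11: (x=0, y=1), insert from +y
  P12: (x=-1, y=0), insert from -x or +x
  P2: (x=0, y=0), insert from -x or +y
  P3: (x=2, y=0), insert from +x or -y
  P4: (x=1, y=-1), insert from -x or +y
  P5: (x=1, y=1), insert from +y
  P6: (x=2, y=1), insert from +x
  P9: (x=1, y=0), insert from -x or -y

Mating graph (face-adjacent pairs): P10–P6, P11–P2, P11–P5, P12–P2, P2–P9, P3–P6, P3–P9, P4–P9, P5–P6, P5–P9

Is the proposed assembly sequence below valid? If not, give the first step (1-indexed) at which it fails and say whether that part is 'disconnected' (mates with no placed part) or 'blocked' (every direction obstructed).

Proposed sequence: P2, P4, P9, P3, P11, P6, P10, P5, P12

Invalid at step 2 (disconnected)

1. P2@(0, 0) [-x clear] — {P2}
2. P4@(1, -1) — no placed neighbour ⇒ disconnected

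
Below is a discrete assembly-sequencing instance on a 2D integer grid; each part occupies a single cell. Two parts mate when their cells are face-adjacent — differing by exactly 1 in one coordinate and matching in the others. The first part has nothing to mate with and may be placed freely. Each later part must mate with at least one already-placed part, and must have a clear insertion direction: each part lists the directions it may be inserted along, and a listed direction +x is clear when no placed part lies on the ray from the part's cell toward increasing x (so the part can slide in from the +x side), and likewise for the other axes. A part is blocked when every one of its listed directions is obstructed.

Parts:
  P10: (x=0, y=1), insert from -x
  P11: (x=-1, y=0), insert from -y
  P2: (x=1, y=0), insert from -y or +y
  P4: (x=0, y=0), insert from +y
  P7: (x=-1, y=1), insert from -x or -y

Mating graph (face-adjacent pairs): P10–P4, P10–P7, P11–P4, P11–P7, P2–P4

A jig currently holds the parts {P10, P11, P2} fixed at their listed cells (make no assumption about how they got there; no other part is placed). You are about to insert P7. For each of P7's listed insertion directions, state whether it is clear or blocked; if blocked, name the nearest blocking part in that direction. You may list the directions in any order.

-x: ray from P7(-1, 1) has no placed part ⇒ clear
-y: nearest on ray is P11@(-1, 0) ⇒ blocked

-x: clear; -y: blocked by P11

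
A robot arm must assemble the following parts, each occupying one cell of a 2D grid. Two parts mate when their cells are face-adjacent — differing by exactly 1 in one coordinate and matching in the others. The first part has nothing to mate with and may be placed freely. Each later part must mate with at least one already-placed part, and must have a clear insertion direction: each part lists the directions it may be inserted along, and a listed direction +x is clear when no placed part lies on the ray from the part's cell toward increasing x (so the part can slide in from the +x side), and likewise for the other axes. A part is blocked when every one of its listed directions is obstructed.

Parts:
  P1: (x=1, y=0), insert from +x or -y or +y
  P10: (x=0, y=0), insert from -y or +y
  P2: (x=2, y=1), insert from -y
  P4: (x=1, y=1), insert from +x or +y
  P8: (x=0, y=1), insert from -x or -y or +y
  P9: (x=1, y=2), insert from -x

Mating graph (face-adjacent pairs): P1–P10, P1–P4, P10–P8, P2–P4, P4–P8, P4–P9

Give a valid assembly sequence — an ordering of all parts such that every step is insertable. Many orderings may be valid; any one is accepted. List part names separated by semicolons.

P10; P1; P4; P2; P9; P8

1. P10@(0, 0) [-y clear] — {P10}
2. P1@(1, 0) [+x clear] — {P1, P10}
3. P4@(1, 1) [+x clear] — {P1, P10, P4}
4. P2@(2, 1) [-y clear] — {P1, P10, P2, P4}
5. P9@(1, 2) [-x clear] — {P1, P10, P2, P4, P9}
6. P8@(0, 1) [-x clear] — {P1, P10, P2, P4, P8, P9}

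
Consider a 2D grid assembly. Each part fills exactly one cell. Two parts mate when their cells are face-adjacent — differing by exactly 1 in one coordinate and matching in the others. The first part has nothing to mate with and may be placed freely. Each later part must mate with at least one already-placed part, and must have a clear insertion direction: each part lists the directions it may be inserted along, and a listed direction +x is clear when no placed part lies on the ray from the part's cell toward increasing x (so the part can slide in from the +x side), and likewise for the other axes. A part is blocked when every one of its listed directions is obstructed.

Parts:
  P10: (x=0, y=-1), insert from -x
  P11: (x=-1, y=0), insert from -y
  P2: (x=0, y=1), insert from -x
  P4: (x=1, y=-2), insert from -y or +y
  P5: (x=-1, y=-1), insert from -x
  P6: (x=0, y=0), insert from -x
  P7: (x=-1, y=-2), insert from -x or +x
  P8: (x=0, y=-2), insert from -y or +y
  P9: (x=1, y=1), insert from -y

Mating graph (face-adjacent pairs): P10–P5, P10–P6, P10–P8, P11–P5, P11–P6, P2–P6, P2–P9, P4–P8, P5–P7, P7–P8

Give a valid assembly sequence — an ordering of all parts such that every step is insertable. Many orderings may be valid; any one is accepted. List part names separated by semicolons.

P2; P9; P6; P10; P8; P4; P11; P7; P5

1. P2@(0, 1) [-x clear] — {P2}
2. P9@(1, 1) [-y clear] — {P2, P9}
3. P6@(0, 0) [-x clear] — {P2, P6, P9}
4. P10@(0, -1) [-x clear] — {P10, P2, P6, P9}
5. P8@(0, -2) [-y clear] — {P10, P2, P6, P8, P9}
6. P4@(1, -2) [-y clear] — {P10, P2, P4, P6, P8, P9}
7. P11@(-1, 0) [-y clear] — {P10, P11, P2, P4, P6, P8, P9}
8. P7@(-1, -2) [-x clear] — {P10, P11, P2, P4, P6, P7, P8, P9}
9. P5@(-1, -1) [-x clear] — {P10, P11, P2, P4, P5, P6, P7, P8, P9}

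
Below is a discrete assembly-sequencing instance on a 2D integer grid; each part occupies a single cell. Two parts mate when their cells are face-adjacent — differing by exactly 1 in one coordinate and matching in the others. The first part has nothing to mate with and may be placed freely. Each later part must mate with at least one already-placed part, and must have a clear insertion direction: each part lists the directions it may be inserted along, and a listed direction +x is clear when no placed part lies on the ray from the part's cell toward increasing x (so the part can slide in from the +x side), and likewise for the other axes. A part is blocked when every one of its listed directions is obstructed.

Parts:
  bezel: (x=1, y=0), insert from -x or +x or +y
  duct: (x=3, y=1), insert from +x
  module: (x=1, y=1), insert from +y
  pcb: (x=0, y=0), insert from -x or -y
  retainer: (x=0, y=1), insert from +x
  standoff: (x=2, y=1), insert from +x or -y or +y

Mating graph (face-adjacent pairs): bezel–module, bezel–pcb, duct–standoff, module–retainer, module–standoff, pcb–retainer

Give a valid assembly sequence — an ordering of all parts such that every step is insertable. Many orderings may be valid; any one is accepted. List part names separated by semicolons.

pcb; retainer; module; bezel; standoff; duct

1. pcb@(0, 0) [-x clear] — {pcb}
2. retainer@(0, 1) [+x clear] — {pcb, retainer}
3. module@(1, 1) [+y clear] — {module, pcb, retainer}
4. bezel@(1, 0) [+x clear] — {bezel, module, pcb, retainer}
5. standoff@(2, 1) [+x clear] — {bezel, module, pcb, retainer, standoff}
6. duct@(3, 1) [+x clear] — {bezel, duct, module, pcb, retainer, standoff}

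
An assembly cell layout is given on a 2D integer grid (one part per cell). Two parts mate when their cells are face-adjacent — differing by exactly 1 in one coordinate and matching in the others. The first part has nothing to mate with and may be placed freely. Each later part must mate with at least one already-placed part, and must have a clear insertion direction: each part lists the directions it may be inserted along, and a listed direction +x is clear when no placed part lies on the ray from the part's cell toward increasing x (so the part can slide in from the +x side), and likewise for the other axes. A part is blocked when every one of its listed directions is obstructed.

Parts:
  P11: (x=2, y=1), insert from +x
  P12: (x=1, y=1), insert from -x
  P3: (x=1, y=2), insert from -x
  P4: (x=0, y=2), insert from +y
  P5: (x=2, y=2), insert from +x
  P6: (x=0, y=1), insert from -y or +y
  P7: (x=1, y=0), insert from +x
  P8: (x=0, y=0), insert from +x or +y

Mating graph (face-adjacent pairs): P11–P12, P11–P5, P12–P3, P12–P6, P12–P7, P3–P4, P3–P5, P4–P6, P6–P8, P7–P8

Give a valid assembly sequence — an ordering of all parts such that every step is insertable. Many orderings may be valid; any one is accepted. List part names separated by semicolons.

P12; P11; P6; P8; P5; P3; P4; P7

1. P12@(1, 1) [-x clear] — {P12}
2. P11@(2, 1) [+x clear] — {P11, P12}
3. P6@(0, 1) [-y clear] — {P11, P12, P6}
4. P8@(0, 0) [+x clear] — {P11, P12, P6, P8}
5. P5@(2, 2) [+x clear] — {P11, P12, P5, P6, P8}
6. P3@(1, 2) [-x clear] — {P11, P12, P3, P5, P6, P8}
7. P4@(0, 2) [+y clear] — {P11, P12, P3, P4, P5, P6, P8}
8. P7@(1, 0) [+x clear] — {P11, P12, P3, P4, P5, P6, P7, P8}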